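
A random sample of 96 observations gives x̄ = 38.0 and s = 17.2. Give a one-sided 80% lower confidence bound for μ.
μ ≥ 36.52

Lower bound (one-sided):
t* = 0.845 (one-sided for 80%)
Lower bound = x̄ - t* · s/√n = 38.0 - 0.845 · 17.2/√96 = 36.52

We are 80% confident that μ ≥ 36.52.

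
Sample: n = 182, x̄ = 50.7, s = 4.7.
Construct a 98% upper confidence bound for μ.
μ ≤ 51.42

Upper bound (one-sided):
t* = 2.069 (one-sided for 98%)
Upper bound = x̄ + t* · s/√n = 50.7 + 2.069 · 4.7/√182 = 51.42

We are 98% confident that μ ≤ 51.42.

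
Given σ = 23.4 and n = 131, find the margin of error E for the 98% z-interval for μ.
Margin of error = 4.76

Margin of error = z* · σ/√n
= 2.326 · 23.4/√131
= 2.326 · 23.4/11.4455
= 4.76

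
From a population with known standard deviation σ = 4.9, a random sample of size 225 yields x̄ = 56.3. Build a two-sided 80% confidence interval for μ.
(55.88, 56.72)

z-interval (σ known):
z* = 1.282 for 80% confidence

Margin of error = z* · σ/√n = 1.282 · 4.9/√225 = 0.42

CI: (56.3 - 0.42, 56.3 + 0.42) = (55.88, 56.72)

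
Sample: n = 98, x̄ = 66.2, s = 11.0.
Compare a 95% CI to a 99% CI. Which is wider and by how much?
99% CI is wider by 1.43

df = 97
95% CI: t* = 1.985, (63.99, 68.41), width = 2 · t* · s/√n = 4.41
99% CI: t* = 2.627, (63.28, 69.12), width = 2 · t* · s/√n = 5.84

The 99% CI is wider by 5.84 - 4.41 = 1.43.
Higher confidence requires a wider interval.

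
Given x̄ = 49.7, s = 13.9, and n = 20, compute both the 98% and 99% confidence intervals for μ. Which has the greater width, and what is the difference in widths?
99% CI is wider by 2.00

df = 19
98% CI: t* = 2.539, (41.81, 57.59), width = 2 · t* · s/√n = 15.78
99% CI: t* = 2.861, (40.81, 58.59), width = 2 · t* · s/√n = 17.78

The 99% CI is wider by 17.78 - 15.78 = 2.00.
Higher confidence requires a wider interval.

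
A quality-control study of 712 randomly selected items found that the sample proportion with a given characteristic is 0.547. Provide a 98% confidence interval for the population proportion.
(0.504, 0.590)

Proportion CI:
SE = √(p̂(1-p̂)/n) = √(0.547 · 0.453 / 712) = 0.01866

z* = 2.326
Margin = z* · SE = 2.326 · 0.01866 = 0.0434

CI: 0.547 ± 0.0434 = (0.504, 0.590)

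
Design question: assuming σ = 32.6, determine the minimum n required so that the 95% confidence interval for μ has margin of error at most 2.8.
n ≥ 521

For margin E ≤ 2.8:
n ≥ (z* · σ / E)²
n ≥ (1.960 · 32.6 / 2.8)²
n ≥ 520.75

Minimum n = 521 (rounding up)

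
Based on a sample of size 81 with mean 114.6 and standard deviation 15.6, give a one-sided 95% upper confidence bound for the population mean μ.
μ ≤ 117.48

Upper bound (one-sided):
t* = 1.664 (one-sided for 95%)
Upper bound = x̄ + t* · s/√n = 114.6 + 1.664 · 15.6/√81 = 117.48

We are 95% confident that μ ≤ 117.48.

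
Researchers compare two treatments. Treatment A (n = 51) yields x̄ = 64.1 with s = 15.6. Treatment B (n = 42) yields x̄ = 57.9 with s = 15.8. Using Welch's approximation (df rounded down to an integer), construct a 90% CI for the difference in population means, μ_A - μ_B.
(0.76, 11.64)

Difference: x̄₁ - x̄₂ = 6.20
SE = √(s₁²/n₁ + s₂²/n₂) = √(15.6²/51 + 15.8²/42) = 3.2735
df = 87.18 → 87 (Welch–Satterthwaite, rounded down)
t* = 1.663

CI: 6.20 ± 1.663 · 3.2735 = 6.20 ± 5.44 = (0.76, 11.64)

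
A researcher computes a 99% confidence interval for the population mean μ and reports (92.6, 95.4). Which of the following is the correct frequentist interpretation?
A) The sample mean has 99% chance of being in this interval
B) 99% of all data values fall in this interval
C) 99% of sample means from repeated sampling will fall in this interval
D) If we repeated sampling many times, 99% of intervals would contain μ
D

A) Wrong — x̄ is observed and sits in the interval by construction.
B) Wrong — a CI is about the parameter μ, not individual data values.
C) Wrong — coverage applies to intervals containing μ, not to future x̄ values.
D) Correct — this is the frequentist long-run coverage interpretation.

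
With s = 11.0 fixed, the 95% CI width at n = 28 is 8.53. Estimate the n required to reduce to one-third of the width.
n ≈ 252

CI width ∝ 1/√n
To reduce width by factor 3, need √n to grow by 3 → need 3² = 9 times as many samples.

Current: n = 28, width = 8.53
New: n = 252, width ≈ 2.73

Width reduced by factor of 8.53/2.73 = 3.12.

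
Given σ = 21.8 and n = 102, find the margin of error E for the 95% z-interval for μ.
Margin of error = 4.23

Margin of error = z* · σ/√n
= 1.960 · 21.8/√102
= 1.960 · 21.8/10.0995
= 4.23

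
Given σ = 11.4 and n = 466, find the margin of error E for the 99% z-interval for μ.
Margin of error = 1.36

Margin of error = z* · σ/√n
= 2.576 · 11.4/√466
= 2.576 · 11.4/21.5870
= 1.36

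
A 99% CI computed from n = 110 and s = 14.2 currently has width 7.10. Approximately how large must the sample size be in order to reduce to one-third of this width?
n ≈ 990

CI width ∝ 1/√n
To reduce width by factor 3, need √n to grow by 3 → need 3² = 9 times as many samples.

Current: n = 110, width = 7.10
New: n = 990, width ≈ 2.33

Width reduced by factor of 7.10/2.33 = 3.05.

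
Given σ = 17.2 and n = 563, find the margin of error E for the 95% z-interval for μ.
Margin of error = 1.42

Margin of error = z* · σ/√n
= 1.960 · 17.2/√563
= 1.960 · 17.2/23.7276
= 1.42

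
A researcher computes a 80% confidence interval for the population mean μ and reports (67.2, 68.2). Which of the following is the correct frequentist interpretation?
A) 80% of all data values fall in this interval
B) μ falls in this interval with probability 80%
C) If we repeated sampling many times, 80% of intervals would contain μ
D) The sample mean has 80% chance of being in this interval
C

A) Wrong — a CI is about the parameter μ, not individual data values.
B) Wrong — μ is fixed; the randomness lives in the interval, not in μ.
C) Correct — this is the frequentist long-run coverage interpretation.
D) Wrong — x̄ is observed and sits in the interval by construction.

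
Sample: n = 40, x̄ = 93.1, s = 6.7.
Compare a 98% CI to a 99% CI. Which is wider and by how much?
99% CI is wider by 0.60

df = 39
98% CI: t* = 2.426, (90.53, 95.67), width = 2 · t* · s/√n = 5.14
99% CI: t* = 2.708, (90.23, 95.97), width = 2 · t* · s/√n = 5.74

The 99% CI is wider by 5.74 - 5.14 = 0.60.
Higher confidence requires a wider interval.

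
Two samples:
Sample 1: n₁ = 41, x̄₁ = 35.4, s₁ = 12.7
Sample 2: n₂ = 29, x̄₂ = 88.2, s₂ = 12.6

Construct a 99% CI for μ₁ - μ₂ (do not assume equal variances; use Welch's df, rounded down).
(-60.96, -44.64)

Difference: x̄₁ - x̄₂ = -52.80
SE = √(s₁²/n₁ + s₂²/n₂) = √(12.7²/41 + 12.6²/29) = 3.0673
df = 60.74 → 60 (Welch–Satterthwaite, rounded down)
t* = 2.660

CI: -52.80 ± 2.660 · 3.0673 = -52.80 ± 8.16 = (-60.96, -44.64)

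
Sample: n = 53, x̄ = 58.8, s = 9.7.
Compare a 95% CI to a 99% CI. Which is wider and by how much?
99% CI is wider by 1.78

df = 52
95% CI: t* = 2.007, (56.13, 61.47), width = 2 · t* · s/√n = 5.35
99% CI: t* = 2.674, (55.24, 62.36), width = 2 · t* · s/√n = 7.13

The 99% CI is wider by 7.13 - 5.35 = 1.78.
Higher confidence requires a wider interval.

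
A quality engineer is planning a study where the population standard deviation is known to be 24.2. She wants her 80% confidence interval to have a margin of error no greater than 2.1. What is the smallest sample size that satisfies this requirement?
n ≥ 219

For margin E ≤ 2.1:
n ≥ (z* · σ / E)²
n ≥ (1.282 · 24.2 / 2.1)²
n ≥ 218.26

Minimum n = 219 (rounding up)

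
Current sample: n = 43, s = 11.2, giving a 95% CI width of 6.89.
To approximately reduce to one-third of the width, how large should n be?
n ≈ 387

CI width ∝ 1/√n
To reduce width by factor 3, need √n to grow by 3 → need 3² = 9 times as many samples.

Current: n = 43, width = 6.89
New: n = 387, width ≈ 2.24

Width reduced by factor of 6.89/2.24 = 3.08.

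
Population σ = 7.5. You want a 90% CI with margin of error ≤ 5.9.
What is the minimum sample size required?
n ≥ 5

For margin E ≤ 5.9:
n ≥ (z* · σ / E)²
n ≥ (1.645 · 7.5 / 5.9)²
n ≥ 4.37

Minimum n = 5 (rounding up)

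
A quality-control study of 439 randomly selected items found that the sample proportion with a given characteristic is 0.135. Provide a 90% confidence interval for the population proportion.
(0.108, 0.162)

Proportion CI:
SE = √(p̂(1-p̂)/n) = √(0.135 · 0.865 / 439) = 0.01631

z* = 1.645
Margin = z* · SE = 1.645 · 0.01631 = 0.0268

CI: 0.135 ± 0.0268 = (0.108, 0.162)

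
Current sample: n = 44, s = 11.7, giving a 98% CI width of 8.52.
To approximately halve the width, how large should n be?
n ≈ 176

CI width ∝ 1/√n
To reduce width by factor 2, need √n to grow by 2 → need 2² = 4 times as many samples.

Current: n = 44, width = 8.52
New: n = 176, width ≈ 4.14

Width reduced by factor of 8.52/4.14 = 2.06.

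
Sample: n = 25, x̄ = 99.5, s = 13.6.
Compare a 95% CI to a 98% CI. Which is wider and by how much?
98% CI is wider by 2.33

df = 24
95% CI: t* = 2.064, (93.89, 105.11), width = 2 · t* · s/√n = 11.23
98% CI: t* = 2.492, (92.72, 106.28), width = 2 · t* · s/√n = 13.56

The 98% CI is wider by 13.56 - 11.23 = 2.33.
Higher confidence requires a wider interval.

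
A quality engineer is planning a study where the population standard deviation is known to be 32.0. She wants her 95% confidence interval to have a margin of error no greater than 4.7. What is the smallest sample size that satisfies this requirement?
n ≥ 179

For margin E ≤ 4.7:
n ≥ (z* · σ / E)²
n ≥ (1.960 · 32.0 / 4.7)²
n ≥ 178.08

Minimum n = 179 (rounding up)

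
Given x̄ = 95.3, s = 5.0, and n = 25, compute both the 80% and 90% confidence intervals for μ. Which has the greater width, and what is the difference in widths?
90% CI is wider by 0.78

df = 24
80% CI: t* = 1.318, (93.98, 96.62), width = 2 · t* · s/√n = 2.64
90% CI: t* = 1.711, (93.59, 97.01), width = 2 · t* · s/√n = 3.42

The 90% CI is wider by 3.42 - 2.64 = 0.78.
Higher confidence requires a wider interval.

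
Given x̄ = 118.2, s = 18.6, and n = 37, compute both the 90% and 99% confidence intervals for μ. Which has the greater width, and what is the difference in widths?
99% CI is wider by 6.31

df = 36
90% CI: t* = 1.688, (113.04, 123.36), width = 2 · t* · s/√n = 10.32
99% CI: t* = 2.719, (109.89, 126.51), width = 2 · t* · s/√n = 16.63

The 99% CI is wider by 16.63 - 10.32 = 6.31.
Higher confidence requires a wider interval.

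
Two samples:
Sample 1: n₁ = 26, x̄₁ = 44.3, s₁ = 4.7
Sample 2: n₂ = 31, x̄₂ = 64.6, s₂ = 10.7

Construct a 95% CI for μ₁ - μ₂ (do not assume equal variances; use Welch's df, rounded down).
(-24.60, -16.00)

Difference: x̄₁ - x̄₂ = -20.30
SE = √(s₁²/n₁ + s₂²/n₂) = √(4.7²/26 + 10.7²/31) = 2.1314
df = 42.68 → 42 (Welch–Satterthwaite, rounded down)
t* = 2.018

CI: -20.30 ± 2.018 · 2.1314 = -20.30 ± 4.30 = (-24.60, -16.00)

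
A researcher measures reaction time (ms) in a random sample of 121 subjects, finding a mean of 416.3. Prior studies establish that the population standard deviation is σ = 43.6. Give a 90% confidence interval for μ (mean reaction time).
(409.78, 422.82)

z-interval (σ known):
z* = 1.645 for 90% confidence

Margin of error = z* · σ/√n = 1.645 · 43.6/√121 = 6.52

CI: (416.3 - 6.52, 416.3 + 6.52) = (409.78, 422.82)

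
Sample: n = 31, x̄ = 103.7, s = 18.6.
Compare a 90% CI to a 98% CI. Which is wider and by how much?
98% CI is wider by 5.08

df = 30
90% CI: t* = 1.697, (98.03, 109.37), width = 2 · t* · s/√n = 11.34
98% CI: t* = 2.457, (95.49, 111.91), width = 2 · t* · s/√n = 16.42

The 98% CI is wider by 16.42 - 11.34 = 5.08.
Higher confidence requires a wider interval.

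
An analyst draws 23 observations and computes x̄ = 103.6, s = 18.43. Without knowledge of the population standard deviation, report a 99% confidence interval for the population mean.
(92.77, 114.43)

t-interval (σ unknown):
df = n - 1 = 22
t* = 2.819 for 99% confidence

Margin of error = t* · s/√n = 2.819 · 18.43/√23 = 10.83

CI: (92.77, 114.43)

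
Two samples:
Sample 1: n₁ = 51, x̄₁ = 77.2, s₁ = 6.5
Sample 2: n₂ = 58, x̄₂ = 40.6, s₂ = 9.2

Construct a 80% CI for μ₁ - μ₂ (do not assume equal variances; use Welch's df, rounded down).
(34.65, 38.55)

Difference: x̄₁ - x̄₂ = 36.60
SE = √(s₁²/n₁ + s₂²/n₂) = √(6.5²/51 + 9.2²/58) = 1.5125
df = 102.45 → 102 (Welch–Satterthwaite, rounded down)
t* = 1.290

CI: 36.60 ± 1.290 · 1.5125 = 36.60 ± 1.95 = (34.65, 38.55)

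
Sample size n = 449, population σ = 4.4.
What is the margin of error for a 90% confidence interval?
Margin of error = 0.34

Margin of error = z* · σ/√n
= 1.645 · 4.4/√449
= 1.645 · 4.4/21.1896
= 0.34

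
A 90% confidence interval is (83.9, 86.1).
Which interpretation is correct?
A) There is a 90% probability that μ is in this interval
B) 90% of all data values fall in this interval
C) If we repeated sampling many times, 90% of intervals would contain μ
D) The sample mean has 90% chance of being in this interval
C

A) Wrong — μ is fixed; the randomness lives in the interval, not in μ.
B) Wrong — a CI is about the parameter μ, not individual data values.
C) Correct — this is the frequentist long-run coverage interpretation.
D) Wrong — x̄ is observed and sits in the interval by construction.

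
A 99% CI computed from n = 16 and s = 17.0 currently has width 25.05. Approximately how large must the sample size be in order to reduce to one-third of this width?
n ≈ 144

CI width ∝ 1/√n
To reduce width by factor 3, need √n to grow by 3 → need 3² = 9 times as many samples.

Current: n = 16, width = 25.05
New: n = 144, width ≈ 7.40

Width reduced by factor of 25.05/7.40 = 3.39.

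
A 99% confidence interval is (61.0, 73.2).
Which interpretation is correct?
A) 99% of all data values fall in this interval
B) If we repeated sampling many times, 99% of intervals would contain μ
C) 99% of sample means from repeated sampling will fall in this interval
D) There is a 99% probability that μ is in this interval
B

A) Wrong — a CI is about the parameter μ, not individual data values.
B) Correct — this is the frequentist long-run coverage interpretation.
C) Wrong — coverage applies to intervals containing μ, not to future x̄ values.
D) Wrong — μ is fixed; the randomness lives in the interval, not in μ.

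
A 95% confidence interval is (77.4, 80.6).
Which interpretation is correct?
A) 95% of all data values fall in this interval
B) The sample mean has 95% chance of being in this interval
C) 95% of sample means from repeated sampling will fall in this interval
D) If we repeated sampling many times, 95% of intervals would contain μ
D

A) Wrong — a CI is about the parameter μ, not individual data values.
B) Wrong — x̄ is observed and sits in the interval by construction.
C) Wrong — coverage applies to intervals containing μ, not to future x̄ values.
D) Correct — this is the frequentist long-run coverage interpretation.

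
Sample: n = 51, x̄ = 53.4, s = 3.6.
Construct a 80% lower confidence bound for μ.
μ ≥ 52.97

Lower bound (one-sided):
t* = 0.849 (one-sided for 80%)
Lower bound = x̄ - t* · s/√n = 53.4 - 0.849 · 3.6/√51 = 52.97

We are 80% confident that μ ≥ 52.97.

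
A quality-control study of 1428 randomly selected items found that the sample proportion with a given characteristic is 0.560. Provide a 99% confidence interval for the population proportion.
(0.526, 0.594)

Proportion CI:
SE = √(p̂(1-p̂)/n) = √(0.560 · 0.440 / 1428) = 0.01314

z* = 2.576
Margin = z* · SE = 2.576 · 0.01314 = 0.0338

CI: 0.560 ± 0.0338 = (0.526, 0.594)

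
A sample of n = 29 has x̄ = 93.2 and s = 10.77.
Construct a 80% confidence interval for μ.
(90.57, 95.83)

t-interval (σ unknown):
df = n - 1 = 28
t* = 1.313 for 80% confidence

Margin of error = t* · s/√n = 1.313 · 10.77/√29 = 2.63

CI: (90.57, 95.83)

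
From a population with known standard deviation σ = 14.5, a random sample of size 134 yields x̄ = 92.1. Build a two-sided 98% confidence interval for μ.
(89.19, 95.01)

z-interval (σ known):
z* = 2.326 for 98% confidence

Margin of error = z* · σ/√n = 2.326 · 14.5/√134 = 2.91

CI: (92.1 - 2.91, 92.1 + 2.91) = (89.19, 95.01)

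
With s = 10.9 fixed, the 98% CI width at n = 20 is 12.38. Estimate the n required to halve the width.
n ≈ 80

CI width ∝ 1/√n
To reduce width by factor 2, need √n to grow by 2 → need 2² = 4 times as many samples.

Current: n = 20, width = 12.38
New: n = 80, width ≈ 5.79

Width reduced by factor of 12.38/5.79 = 2.14.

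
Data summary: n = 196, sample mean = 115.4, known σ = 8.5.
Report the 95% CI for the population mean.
(114.21, 116.59)

z-interval (σ known):
z* = 1.960 for 95% confidence

Margin of error = z* · σ/√n = 1.960 · 8.5/√196 = 1.19

CI: (115.4 - 1.19, 115.4 + 1.19) = (114.21, 116.59)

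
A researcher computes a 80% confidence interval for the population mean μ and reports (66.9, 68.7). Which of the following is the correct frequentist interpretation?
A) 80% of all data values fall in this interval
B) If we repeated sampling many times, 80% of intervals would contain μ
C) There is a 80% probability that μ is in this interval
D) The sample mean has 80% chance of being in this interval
B

A) Wrong — a CI is about the parameter μ, not individual data values.
B) Correct — this is the frequentist long-run coverage interpretation.
C) Wrong — μ is fixed; the randomness lives in the interval, not in μ.
D) Wrong — x̄ is observed and sits in the interval by construction.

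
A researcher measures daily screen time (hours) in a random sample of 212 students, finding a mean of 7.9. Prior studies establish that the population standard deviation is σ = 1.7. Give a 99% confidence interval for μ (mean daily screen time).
(7.60, 8.20)

z-interval (σ known):
z* = 2.576 for 99% confidence

Margin of error = z* · σ/√n = 2.576 · 1.7/√212 = 0.30

CI: (7.9 - 0.30, 7.9 + 0.30) = (7.60, 8.20)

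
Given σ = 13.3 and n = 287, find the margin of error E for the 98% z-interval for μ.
Margin of error = 1.83

Margin of error = z* · σ/√n
= 2.326 · 13.3/√287
= 2.326 · 13.3/16.9411
= 1.83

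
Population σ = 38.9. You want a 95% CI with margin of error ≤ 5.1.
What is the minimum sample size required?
n ≥ 224

For margin E ≤ 5.1:
n ≥ (z* · σ / E)²
n ≥ (1.960 · 38.9 / 5.1)²
n ≥ 223.50

Minimum n = 224 (rounding up)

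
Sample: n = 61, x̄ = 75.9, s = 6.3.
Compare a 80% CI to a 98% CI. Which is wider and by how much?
98% CI is wider by 1.77

df = 60
80% CI: t* = 1.296, (74.85, 76.95), width = 2 · t* · s/√n = 2.09
98% CI: t* = 2.390, (73.97, 77.83), width = 2 · t* · s/√n = 3.86

The 98% CI is wider by 3.86 - 2.09 = 1.77.
Higher confidence requires a wider interval.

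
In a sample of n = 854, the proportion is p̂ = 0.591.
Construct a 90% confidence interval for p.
(0.563, 0.619)

Proportion CI:
SE = √(p̂(1-p̂)/n) = √(0.591 · 0.409 / 854) = 0.01682

z* = 1.645
Margin = z* · SE = 1.645 · 0.01682 = 0.0277

CI: 0.591 ± 0.0277 = (0.563, 0.619)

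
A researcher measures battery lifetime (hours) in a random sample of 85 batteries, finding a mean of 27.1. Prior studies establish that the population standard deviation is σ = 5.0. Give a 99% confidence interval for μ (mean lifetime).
(25.70, 28.50)

z-interval (σ known):
z* = 2.576 for 99% confidence

Margin of error = z* · σ/√n = 2.576 · 5.0/√85 = 1.40

CI: (27.1 - 1.40, 27.1 + 1.40) = (25.70, 28.50)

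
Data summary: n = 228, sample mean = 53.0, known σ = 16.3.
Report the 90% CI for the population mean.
(51.22, 54.78)

z-interval (σ known):
z* = 1.645 for 90% confidence

Margin of error = z* · σ/√n = 1.645 · 16.3/√228 = 1.78

CI: (53.0 - 1.78, 53.0 + 1.78) = (51.22, 54.78)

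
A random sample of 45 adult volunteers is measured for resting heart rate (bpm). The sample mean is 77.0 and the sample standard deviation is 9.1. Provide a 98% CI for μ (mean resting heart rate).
(73.73, 80.27)

t-interval (σ unknown):
df = n - 1 = 44
t* = 2.414 for 98% confidence

Margin of error = t* · s/√n = 2.414 · 9.1/√45 = 3.27

CI: (73.73, 80.27)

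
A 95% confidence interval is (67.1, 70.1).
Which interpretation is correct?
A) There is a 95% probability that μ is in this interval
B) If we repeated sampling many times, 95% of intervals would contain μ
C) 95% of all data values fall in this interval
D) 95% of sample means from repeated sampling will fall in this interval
B

A) Wrong — μ is fixed; the randomness lives in the interval, not in μ.
B) Correct — this is the frequentist long-run coverage interpretation.
C) Wrong — a CI is about the parameter μ, not individual data values.
D) Wrong — coverage applies to intervals containing μ, not to future x̄ values.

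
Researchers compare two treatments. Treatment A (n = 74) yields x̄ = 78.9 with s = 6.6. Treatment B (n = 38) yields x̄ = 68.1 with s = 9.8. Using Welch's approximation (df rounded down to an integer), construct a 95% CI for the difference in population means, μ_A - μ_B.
(7.26, 14.34)

Difference: x̄₁ - x̄₂ = 10.80
SE = √(s₁²/n₁ + s₂²/n₂) = √(6.6²/74 + 9.8²/38) = 1.7652
df = 54.74 → 54 (Welch–Satterthwaite, rounded down)
t* = 2.005

CI: 10.80 ± 2.005 · 1.7652 = 10.80 ± 3.54 = (7.26, 14.34)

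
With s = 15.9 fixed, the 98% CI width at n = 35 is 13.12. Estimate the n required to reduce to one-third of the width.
n ≈ 315

CI width ∝ 1/√n
To reduce width by factor 3, need √n to grow by 3 → need 3² = 9 times as many samples.

Current: n = 35, width = 13.12
New: n = 315, width ≈ 4.19

Width reduced by factor of 13.12/4.19 = 3.13.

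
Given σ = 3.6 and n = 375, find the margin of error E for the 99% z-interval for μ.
Margin of error = 0.48

Margin of error = z* · σ/√n
= 2.576 · 3.6/√375
= 2.576 · 3.6/19.3649
= 0.48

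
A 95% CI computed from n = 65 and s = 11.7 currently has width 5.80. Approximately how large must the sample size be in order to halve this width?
n ≈ 260

CI width ∝ 1/√n
To reduce width by factor 2, need √n to grow by 2 → need 2² = 4 times as many samples.

Current: n = 65, width = 5.80
New: n = 260, width ≈ 2.86

Width reduced by factor of 5.80/2.86 = 2.03.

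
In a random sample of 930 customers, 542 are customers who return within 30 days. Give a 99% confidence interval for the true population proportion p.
(0.541, 0.624)

Proportion CI:
p̂ = 542/930 = 0.58280
SE = √(p̂(1-p̂)/n) = √(0.58280 · 0.41720 / 930) = 0.01617

z* = 2.576
Margin = z* · SE = 2.576 · 0.01617 = 0.0417

CI: 0.58280 ± 0.0417 = (0.541, 0.624)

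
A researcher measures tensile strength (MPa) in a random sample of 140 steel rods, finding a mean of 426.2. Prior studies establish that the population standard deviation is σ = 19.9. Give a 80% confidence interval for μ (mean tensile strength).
(424.04, 428.36)

z-interval (σ known):
z* = 1.282 for 80% confidence

Margin of error = z* · σ/√n = 1.282 · 19.9/√140 = 2.16

CI: (426.2 - 2.16, 426.2 + 2.16) = (424.04, 428.36)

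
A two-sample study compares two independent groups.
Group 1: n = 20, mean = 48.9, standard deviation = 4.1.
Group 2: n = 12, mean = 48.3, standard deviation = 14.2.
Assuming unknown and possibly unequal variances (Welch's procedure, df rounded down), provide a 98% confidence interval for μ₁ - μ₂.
(-10.66, 11.86)

Difference: x̄₁ - x̄₂ = 0.60
SE = √(s₁²/n₁ + s₂²/n₂) = √(4.1²/20 + 14.2²/12) = 4.2005
df = 12.11 → 12 (Welch–Satterthwaite, rounded down)
t* = 2.681

CI: 0.60 ± 2.681 · 4.2005 = 0.60 ± 11.26 = (-10.66, 11.86)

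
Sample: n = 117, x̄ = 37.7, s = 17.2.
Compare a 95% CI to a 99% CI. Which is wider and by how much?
99% CI is wider by 2.03

df = 116
95% CI: t* = 1.981, (34.55, 40.85), width = 2 · t* · s/√n = 6.30
99% CI: t* = 2.619, (33.54, 41.86), width = 2 · t* · s/√n = 8.33

The 99% CI is wider by 8.33 - 6.30 = 2.03.
Higher confidence requires a wider interval.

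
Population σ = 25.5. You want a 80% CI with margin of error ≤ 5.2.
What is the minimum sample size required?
n ≥ 40

For margin E ≤ 5.2:
n ≥ (z* · σ / E)²
n ≥ (1.282 · 25.5 / 5.2)²
n ≥ 39.52

Minimum n = 40 (rounding up)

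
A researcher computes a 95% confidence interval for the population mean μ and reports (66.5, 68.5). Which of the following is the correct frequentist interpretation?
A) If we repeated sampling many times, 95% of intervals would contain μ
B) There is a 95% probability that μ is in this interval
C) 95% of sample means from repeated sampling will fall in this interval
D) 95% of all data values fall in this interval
A

A) Correct — this is the frequentist long-run coverage interpretation.
B) Wrong — μ is fixed; the randomness lives in the interval, not in μ.
C) Wrong — coverage applies to intervals containing μ, not to future x̄ values.
D) Wrong — a CI is about the parameter μ, not individual data values.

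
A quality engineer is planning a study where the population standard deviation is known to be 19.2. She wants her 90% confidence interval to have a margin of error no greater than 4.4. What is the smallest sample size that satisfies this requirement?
n ≥ 52

For margin E ≤ 4.4:
n ≥ (z* · σ / E)²
n ≥ (1.645 · 19.2 / 4.4)²
n ≥ 51.53

Minimum n = 52 (rounding up)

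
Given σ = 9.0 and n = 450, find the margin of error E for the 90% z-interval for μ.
Margin of error = 0.70

Margin of error = z* · σ/√n
= 1.645 · 9.0/√450
= 1.645 · 9.0/21.2132
= 0.70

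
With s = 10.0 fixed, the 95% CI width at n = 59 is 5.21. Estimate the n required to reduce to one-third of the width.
n ≈ 531

CI width ∝ 1/√n
To reduce width by factor 3, need √n to grow by 3 → need 3² = 9 times as many samples.

Current: n = 59, width = 5.21
New: n = 531, width ≈ 1.70

Width reduced by factor of 5.21/1.70 = 3.06.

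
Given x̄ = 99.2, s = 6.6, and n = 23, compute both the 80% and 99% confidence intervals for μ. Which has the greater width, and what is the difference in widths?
99% CI is wider by 4.12

df = 22
80% CI: t* = 1.321, (97.38, 101.02), width = 2 · t* · s/√n = 3.64
99% CI: t* = 2.819, (95.32, 103.08), width = 2 · t* · s/√n = 7.76

The 99% CI is wider by 7.76 - 3.64 = 4.12.
Higher confidence requires a wider interval.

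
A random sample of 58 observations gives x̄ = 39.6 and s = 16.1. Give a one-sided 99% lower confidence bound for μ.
μ ≥ 34.54

Lower bound (one-sided):
t* = 2.394 (one-sided for 99%)
Lower bound = x̄ - t* · s/√n = 39.6 - 2.394 · 16.1/√58 = 34.54

We are 99% confident that μ ≥ 34.54.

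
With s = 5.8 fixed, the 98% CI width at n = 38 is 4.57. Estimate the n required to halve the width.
n ≈ 152

CI width ∝ 1/√n
To reduce width by factor 2, need √n to grow by 2 → need 2² = 4 times as many samples.

Current: n = 38, width = 4.57
New: n = 152, width ≈ 2.21

Width reduced by factor of 4.57/2.21 = 2.07.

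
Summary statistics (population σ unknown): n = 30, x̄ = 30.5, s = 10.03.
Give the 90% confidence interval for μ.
(27.39, 33.61)

t-interval (σ unknown):
df = n - 1 = 29
t* = 1.699 for 90% confidence

Margin of error = t* · s/√n = 1.699 · 10.03/√30 = 3.11

CI: (27.39, 33.61)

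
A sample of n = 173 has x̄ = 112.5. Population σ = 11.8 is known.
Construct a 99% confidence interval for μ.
(110.19, 114.81)

z-interval (σ known):
z* = 2.576 for 99% confidence

Margin of error = z* · σ/√n = 2.576 · 11.8/√173 = 2.31

CI: (112.5 - 2.31, 112.5 + 2.31) = (110.19, 114.81)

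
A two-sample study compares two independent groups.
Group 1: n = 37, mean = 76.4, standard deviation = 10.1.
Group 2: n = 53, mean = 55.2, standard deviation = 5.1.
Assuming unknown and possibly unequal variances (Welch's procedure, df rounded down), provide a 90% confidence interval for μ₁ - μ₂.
(18.18, 24.22)

Difference: x̄₁ - x̄₂ = 21.20
SE = √(s₁²/n₁ + s₂²/n₂) = √(10.1²/37 + 5.1²/53) = 1.8022
df = 48.88 → 48 (Welch–Satterthwaite, rounded down)
t* = 1.677

CI: 21.20 ± 1.677 · 1.8022 = 21.20 ± 3.02 = (18.18, 24.22)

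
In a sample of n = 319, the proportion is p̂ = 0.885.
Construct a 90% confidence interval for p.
(0.856, 0.914)

Proportion CI:
SE = √(p̂(1-p̂)/n) = √(0.885 · 0.115 / 319) = 0.01786

z* = 1.645
Margin = z* · SE = 1.645 · 0.01786 = 0.0294

CI: 0.885 ± 0.0294 = (0.856, 0.914)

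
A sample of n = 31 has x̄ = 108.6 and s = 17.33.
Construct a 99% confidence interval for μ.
(100.04, 117.16)

t-interval (σ unknown):
df = n - 1 = 30
t* = 2.750 for 99% confidence

Margin of error = t* · s/√n = 2.750 · 17.33/√31 = 8.56

CI: (100.04, 117.16)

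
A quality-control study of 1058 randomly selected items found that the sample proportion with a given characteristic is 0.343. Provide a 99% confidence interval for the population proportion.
(0.305, 0.381)

Proportion CI:
SE = √(p̂(1-p̂)/n) = √(0.343 · 0.657 / 1058) = 0.01459

z* = 2.576
Margin = z* · SE = 2.576 · 0.01459 = 0.0376

CI: 0.343 ± 0.0376 = (0.305, 0.381)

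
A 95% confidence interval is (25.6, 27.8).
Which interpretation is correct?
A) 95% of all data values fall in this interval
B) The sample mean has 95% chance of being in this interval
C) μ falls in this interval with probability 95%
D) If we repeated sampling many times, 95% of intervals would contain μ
D

A) Wrong — a CI is about the parameter μ, not individual data values.
B) Wrong — x̄ is observed and sits in the interval by construction.
C) Wrong — μ is fixed; the randomness lives in the interval, not in μ.
D) Correct — this is the frequentist long-run coverage interpretation.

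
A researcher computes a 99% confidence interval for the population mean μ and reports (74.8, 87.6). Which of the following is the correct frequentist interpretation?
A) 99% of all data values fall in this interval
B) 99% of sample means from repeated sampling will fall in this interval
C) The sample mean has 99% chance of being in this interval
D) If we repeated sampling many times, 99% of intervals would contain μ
D

A) Wrong — a CI is about the parameter μ, not individual data values.
B) Wrong — coverage applies to intervals containing μ, not to future x̄ values.
C) Wrong — x̄ is observed and sits in the interval by construction.
D) Correct — this is the frequentist long-run coverage interpretation.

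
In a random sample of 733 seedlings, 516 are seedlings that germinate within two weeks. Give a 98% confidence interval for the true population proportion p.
(0.665, 0.743)

Proportion CI:
p̂ = 516/733 = 0.70396
SE = √(p̂(1-p̂)/n) = √(0.70396 · 0.29604 / 733) = 0.01686

z* = 2.326
Margin = z* · SE = 2.326 · 0.01686 = 0.0392

CI: 0.70396 ± 0.0392 = (0.665, 0.743)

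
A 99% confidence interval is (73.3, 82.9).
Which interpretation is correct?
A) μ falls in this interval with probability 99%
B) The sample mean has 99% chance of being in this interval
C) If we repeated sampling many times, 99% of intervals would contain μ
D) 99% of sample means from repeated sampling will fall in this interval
C

A) Wrong — μ is fixed; the randomness lives in the interval, not in μ.
B) Wrong — x̄ is observed and sits in the interval by construction.
C) Correct — this is the frequentist long-run coverage interpretation.
D) Wrong — coverage applies to intervals containing μ, not to future x̄ values.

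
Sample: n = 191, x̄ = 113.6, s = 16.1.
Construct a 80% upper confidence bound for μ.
μ ≤ 114.58

Upper bound (one-sided):
t* = 0.844 (one-sided for 80%)
Upper bound = x̄ + t* · s/√n = 113.6 + 0.844 · 16.1/√191 = 114.58

We are 80% confident that μ ≤ 114.58.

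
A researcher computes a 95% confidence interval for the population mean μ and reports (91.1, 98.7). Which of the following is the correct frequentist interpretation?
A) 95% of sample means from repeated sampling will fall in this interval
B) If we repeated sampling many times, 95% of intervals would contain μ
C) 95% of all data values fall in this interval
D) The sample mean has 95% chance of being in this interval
B

A) Wrong — coverage applies to intervals containing μ, not to future x̄ values.
B) Correct — this is the frequentist long-run coverage interpretation.
C) Wrong — a CI is about the parameter μ, not individual data values.
D) Wrong — x̄ is observed and sits in the interval by construction.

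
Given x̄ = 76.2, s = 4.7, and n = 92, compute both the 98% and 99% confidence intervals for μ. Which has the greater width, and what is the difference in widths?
99% CI is wider by 0.26

df = 91
98% CI: t* = 2.368, (75.04, 77.36), width = 2 · t* · s/√n = 2.32
99% CI: t* = 2.631, (74.91, 77.49), width = 2 · t* · s/√n = 2.58

The 99% CI is wider by 2.58 - 2.32 = 0.26.
Higher confidence requires a wider interval.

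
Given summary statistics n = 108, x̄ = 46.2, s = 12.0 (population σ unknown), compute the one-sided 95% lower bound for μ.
μ ≥ 44.28

Lower bound (one-sided):
t* = 1.659 (one-sided for 95%)
Lower bound = x̄ - t* · s/√n = 46.2 - 1.659 · 12.0/√108 = 44.28

We are 95% confident that μ ≥ 44.28.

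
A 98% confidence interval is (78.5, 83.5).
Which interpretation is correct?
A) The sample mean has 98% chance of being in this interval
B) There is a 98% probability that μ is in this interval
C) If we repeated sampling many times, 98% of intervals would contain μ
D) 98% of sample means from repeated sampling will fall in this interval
C

A) Wrong — x̄ is observed and sits in the interval by construction.
B) Wrong — μ is fixed; the randomness lives in the interval, not in μ.
C) Correct — this is the frequentist long-run coverage interpretation.
D) Wrong — coverage applies to intervals containing μ, not to future x̄ values.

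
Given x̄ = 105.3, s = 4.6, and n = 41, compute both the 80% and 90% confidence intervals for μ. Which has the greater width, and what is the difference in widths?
90% CI is wider by 0.55

df = 40
80% CI: t* = 1.303, (104.36, 106.24), width = 2 · t* · s/√n = 1.87
90% CI: t* = 1.684, (104.09, 106.51), width = 2 · t* · s/√n = 2.42

The 90% CI is wider by 2.42 - 1.87 = 0.55.
Higher confidence requires a wider interval.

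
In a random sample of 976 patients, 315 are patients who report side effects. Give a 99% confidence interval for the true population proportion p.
(0.284, 0.361)

Proportion CI:
p̂ = 315/976 = 0.32275
SE = √(p̂(1-p̂)/n) = √(0.32275 · 0.67725 / 976) = 0.01497

z* = 2.576
Margin = z* · SE = 2.576 · 0.01497 = 0.0386

CI: 0.32275 ± 0.0386 = (0.284, 0.361)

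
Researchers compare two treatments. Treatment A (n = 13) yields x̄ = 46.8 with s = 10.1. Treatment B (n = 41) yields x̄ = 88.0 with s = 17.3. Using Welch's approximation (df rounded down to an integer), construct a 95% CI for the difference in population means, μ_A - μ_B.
(-49.10, -33.30)

Difference: x̄₁ - x̄₂ = -41.20
SE = √(s₁²/n₁ + s₂²/n₂) = √(10.1²/13 + 17.3²/41) = 3.8919
df = 35.50 → 35 (Welch–Satterthwaite, rounded down)
t* = 2.030

CI: -41.20 ± 2.030 · 3.8919 = -41.20 ± 7.90 = (-49.10, -33.30)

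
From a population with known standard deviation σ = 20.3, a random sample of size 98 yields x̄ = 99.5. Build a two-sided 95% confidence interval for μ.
(95.48, 103.52)

z-interval (σ known):
z* = 1.960 for 95% confidence

Margin of error = z* · σ/√n = 1.960 · 20.3/√98 = 4.02

CI: (99.5 - 4.02, 99.5 + 4.02) = (95.48, 103.52)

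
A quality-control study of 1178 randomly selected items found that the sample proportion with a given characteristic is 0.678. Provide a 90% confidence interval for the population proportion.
(0.656, 0.700)

Proportion CI:
SE = √(p̂(1-p̂)/n) = √(0.678 · 0.322 / 1178) = 0.01361

z* = 1.645
Margin = z* · SE = 1.645 · 0.01361 = 0.0224

CI: 0.678 ± 0.0224 = (0.656, 0.700)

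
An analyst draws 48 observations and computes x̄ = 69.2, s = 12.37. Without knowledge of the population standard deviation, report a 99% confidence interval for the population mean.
(64.41, 73.99)

t-interval (σ unknown):
df = n - 1 = 47
t* = 2.685 for 99% confidence

Margin of error = t* · s/√n = 2.685 · 12.37/√48 = 4.79

CI: (64.41, 73.99)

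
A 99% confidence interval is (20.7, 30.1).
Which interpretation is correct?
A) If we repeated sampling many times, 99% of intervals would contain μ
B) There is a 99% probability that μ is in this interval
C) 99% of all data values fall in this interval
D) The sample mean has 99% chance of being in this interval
A

A) Correct — this is the frequentist long-run coverage interpretation.
B) Wrong — μ is fixed; the randomness lives in the interval, not in μ.
C) Wrong — a CI is about the parameter μ, not individual data values.
D) Wrong — x̄ is observed and sits in the interval by construction.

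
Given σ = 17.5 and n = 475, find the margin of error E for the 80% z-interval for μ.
Margin of error = 1.03

Margin of error = z* · σ/√n
= 1.282 · 17.5/√475
= 1.282 · 17.5/21.7945
= 1.03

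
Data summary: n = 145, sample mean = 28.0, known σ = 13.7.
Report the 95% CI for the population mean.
(25.77, 30.23)

z-interval (σ known):
z* = 1.960 for 95% confidence

Margin of error = z* · σ/√n = 1.960 · 13.7/√145 = 2.23

CI: (28.0 - 2.23, 28.0 + 2.23) = (25.77, 30.23)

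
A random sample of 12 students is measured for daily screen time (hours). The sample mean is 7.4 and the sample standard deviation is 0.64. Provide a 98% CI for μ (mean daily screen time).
(6.90, 7.90)

t-interval (σ unknown):
df = n - 1 = 11
t* = 2.718 for 98% confidence

Margin of error = t* · s/√n = 2.718 · 0.64/√12 = 0.50

CI: (6.90, 7.90)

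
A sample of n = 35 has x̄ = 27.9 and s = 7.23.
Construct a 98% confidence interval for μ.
(24.92, 30.88)

t-interval (σ unknown):
df = n - 1 = 34
t* = 2.441 for 98% confidence

Margin of error = t* · s/√n = 2.441 · 7.23/√35 = 2.98

CI: (24.92, 30.88)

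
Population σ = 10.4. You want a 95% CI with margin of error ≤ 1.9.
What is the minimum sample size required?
n ≥ 116

For margin E ≤ 1.9:
n ≥ (z* · σ / E)²
n ≥ (1.960 · 10.4 / 1.9)²
n ≥ 115.10

Minimum n = 116 (rounding up)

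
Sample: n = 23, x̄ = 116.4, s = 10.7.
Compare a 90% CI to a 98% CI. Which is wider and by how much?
98% CI is wider by 3.53

df = 22
90% CI: t* = 1.717, (112.57, 120.23), width = 2 · t* · s/√n = 7.66
98% CI: t* = 2.508, (110.80, 122.00), width = 2 · t* · s/√n = 11.19

The 98% CI is wider by 11.19 - 7.66 = 3.53.
Higher confidence requires a wider interval.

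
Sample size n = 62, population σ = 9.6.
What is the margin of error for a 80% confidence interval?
Margin of error = 1.56

Margin of error = z* · σ/√n
= 1.282 · 9.6/√62
= 1.282 · 9.6/7.8740
= 1.56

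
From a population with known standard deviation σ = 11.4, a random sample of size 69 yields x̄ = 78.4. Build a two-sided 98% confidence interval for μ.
(75.21, 81.59)

z-interval (σ known):
z* = 2.326 for 98% confidence

Margin of error = z* · σ/√n = 2.326 · 11.4/√69 = 3.19

CI: (78.4 - 3.19, 78.4 + 3.19) = (75.21, 81.59)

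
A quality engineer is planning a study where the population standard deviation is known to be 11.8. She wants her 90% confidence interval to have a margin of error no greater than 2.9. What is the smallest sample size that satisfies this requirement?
n ≥ 45

For margin E ≤ 2.9:
n ≥ (z* · σ / E)²
n ≥ (1.645 · 11.8 / 2.9)²
n ≥ 44.80

Minimum n = 45 (rounding up)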